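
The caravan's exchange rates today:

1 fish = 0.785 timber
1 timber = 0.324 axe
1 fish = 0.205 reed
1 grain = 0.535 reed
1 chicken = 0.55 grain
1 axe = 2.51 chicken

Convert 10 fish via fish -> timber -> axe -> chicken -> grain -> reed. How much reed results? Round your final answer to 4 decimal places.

1.8785

10 fish × 0.785 = 7.85 timber
7.85 timber × 0.324 = 2.5434 axe
2.5434 axe × 2.51 = 6.383934 chicken
6.383934 chicken × 0.55 = 3.5111637 grain
3.5111637 grain × 0.535 = 1.8784725795 reed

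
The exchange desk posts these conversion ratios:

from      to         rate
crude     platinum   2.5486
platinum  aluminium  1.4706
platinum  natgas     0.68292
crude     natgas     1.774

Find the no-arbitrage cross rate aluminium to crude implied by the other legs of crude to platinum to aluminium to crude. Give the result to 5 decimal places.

Known legs of the cycle: 2.5486 × 1.4706 = 3.74797116
For no arbitrage the full-cycle product must be 1, so the missing rate is 1 / 3.74797116 ≈ 0.2668110.

0.26681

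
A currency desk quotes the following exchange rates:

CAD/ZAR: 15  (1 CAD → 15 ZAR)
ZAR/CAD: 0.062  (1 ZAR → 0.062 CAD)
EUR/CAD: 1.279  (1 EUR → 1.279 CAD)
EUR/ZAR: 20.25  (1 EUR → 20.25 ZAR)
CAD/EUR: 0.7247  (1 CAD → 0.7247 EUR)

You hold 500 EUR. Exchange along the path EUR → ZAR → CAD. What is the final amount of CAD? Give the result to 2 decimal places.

500 EUR × 20.25 = 10125 ZAR
10125 ZAR × 0.062 = 627.75 CAD

627.75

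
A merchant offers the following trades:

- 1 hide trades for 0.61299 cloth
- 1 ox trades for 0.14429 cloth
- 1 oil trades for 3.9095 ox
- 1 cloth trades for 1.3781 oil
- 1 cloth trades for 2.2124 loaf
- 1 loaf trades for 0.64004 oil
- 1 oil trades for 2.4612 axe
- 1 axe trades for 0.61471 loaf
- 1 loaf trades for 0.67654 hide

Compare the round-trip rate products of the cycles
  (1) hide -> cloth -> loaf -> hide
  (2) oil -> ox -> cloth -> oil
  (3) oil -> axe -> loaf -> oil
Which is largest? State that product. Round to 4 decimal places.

0.9683

(1) 0.61299 × 2.2124 × 0.67654 = 0.91751
(2) 3.9095 × 0.14429 × 1.3781 = 0.77739
(3) 2.4612 × 0.61471 × 0.64004 = 0.96833
Highest is cycle (3) at 0.9683 (≤1, no arbitrage).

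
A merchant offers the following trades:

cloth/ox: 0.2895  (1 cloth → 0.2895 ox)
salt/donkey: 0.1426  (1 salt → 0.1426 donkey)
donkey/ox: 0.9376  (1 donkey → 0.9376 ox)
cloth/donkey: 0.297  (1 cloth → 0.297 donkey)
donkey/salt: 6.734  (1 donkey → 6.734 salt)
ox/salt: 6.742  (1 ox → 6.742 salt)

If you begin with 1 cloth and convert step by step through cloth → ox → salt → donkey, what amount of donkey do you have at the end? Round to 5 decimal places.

0.27833

1 cloth × 0.2895 = 0.2895 ox
0.2895 ox × 6.742 = 1.951809 salt
1.951809 salt × 0.1426 = 0.2783279634 donkey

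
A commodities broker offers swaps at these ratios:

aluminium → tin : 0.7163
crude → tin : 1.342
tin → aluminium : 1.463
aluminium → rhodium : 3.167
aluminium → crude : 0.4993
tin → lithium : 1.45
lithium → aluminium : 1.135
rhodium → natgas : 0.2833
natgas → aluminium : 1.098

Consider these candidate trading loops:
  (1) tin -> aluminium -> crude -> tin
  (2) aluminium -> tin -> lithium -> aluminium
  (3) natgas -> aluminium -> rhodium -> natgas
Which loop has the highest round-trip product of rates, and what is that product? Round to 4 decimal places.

1.1789

(1) 1.463 × 0.4993 × 1.342 = 0.98030
(2) 0.7163 × 1.45 × 1.135 = 1.17885
(3) 1.098 × 3.167 × 0.2833 = 0.98514
Highest is cycle (2) at 1.1789 (>1, arbitrage).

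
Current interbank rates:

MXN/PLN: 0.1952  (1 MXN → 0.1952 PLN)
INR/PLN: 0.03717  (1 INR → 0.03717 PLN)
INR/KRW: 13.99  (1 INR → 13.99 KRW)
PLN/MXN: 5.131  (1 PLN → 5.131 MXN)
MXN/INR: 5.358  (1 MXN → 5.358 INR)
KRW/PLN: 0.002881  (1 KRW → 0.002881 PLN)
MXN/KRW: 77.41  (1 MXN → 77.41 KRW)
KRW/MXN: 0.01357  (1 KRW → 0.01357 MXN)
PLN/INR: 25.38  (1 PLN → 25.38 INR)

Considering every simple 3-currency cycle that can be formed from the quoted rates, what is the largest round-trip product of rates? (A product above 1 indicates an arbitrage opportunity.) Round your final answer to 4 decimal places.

1.1443

KRW→PLN→MXN→KRW: 0.002881 × 5.131 × 77.41 = 1.14431
INR→KRW→PLN→INR: 13.99 × 0.002881 × 25.38 = 1.02295
INR→PLN→MXN→INR: 0.03717 × 5.131 × 5.358 = 1.02187
INR→KRW→MXN→INR: 13.99 × 0.01357 × 5.358 = 1.01719
Maximum is KRW→PLN→MXN→KRW at 1.1443; arbitrage exists.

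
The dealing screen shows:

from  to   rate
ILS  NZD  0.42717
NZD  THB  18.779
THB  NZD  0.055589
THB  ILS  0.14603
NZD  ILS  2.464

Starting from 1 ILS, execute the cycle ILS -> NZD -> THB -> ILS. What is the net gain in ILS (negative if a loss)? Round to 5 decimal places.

0.17143

1 ILS × 0.42717 = 0.42717 NZD
0.42717 NZD × 18.779 = 8.02182543 THB
8.02182543 THB × 0.14603 = 1.1714271675429 ILS
Net change: 1.1714271675429 − 1 = 0.1714271675429 ILS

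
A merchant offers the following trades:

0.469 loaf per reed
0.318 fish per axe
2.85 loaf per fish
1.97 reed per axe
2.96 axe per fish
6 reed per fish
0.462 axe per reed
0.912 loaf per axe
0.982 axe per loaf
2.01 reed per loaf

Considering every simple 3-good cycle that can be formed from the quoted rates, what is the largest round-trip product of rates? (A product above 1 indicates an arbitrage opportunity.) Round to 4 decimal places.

0.9073

loaf→axe→reed→loaf: 0.982 × 1.97 × 0.469 = 0.90730
loaf→axe→fish→loaf: 0.982 × 0.318 × 2.85 = 0.88999
fish→reed→axe→fish: 6 × 0.462 × 0.318 = 0.88150
loaf→reed→axe→loaf: 2.01 × 0.462 × 0.912 = 0.84690
Maximum is loaf→axe→reed→loaf at 0.9073; no arbitrage — every cycle loses value.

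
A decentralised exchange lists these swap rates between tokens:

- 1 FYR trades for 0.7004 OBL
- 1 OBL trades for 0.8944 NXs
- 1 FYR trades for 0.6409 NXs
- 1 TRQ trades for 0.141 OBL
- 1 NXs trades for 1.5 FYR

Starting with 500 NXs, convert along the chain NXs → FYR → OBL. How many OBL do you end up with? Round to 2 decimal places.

500 NXs × 1.5 = 750 FYR
750 FYR × 0.7004 = 525.3 OBL

525.30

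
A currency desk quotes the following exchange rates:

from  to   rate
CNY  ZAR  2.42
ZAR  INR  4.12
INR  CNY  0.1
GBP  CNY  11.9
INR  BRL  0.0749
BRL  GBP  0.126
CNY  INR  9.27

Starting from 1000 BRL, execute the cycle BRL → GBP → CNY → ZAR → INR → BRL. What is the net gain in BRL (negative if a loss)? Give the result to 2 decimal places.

1000 BRL × 0.126 = 126 GBP
126 GBP × 11.9 = 1499.4 CNY
1499.4 CNY × 2.42 = 3628.548 ZAR
3628.548 ZAR × 4.12 = 14949.61776 INR
14949.61776 INR × 0.0749 = 1119.726370224 BRL
Net change: 1119.726370224 − 1000 = 119.726370224 BRL

119.73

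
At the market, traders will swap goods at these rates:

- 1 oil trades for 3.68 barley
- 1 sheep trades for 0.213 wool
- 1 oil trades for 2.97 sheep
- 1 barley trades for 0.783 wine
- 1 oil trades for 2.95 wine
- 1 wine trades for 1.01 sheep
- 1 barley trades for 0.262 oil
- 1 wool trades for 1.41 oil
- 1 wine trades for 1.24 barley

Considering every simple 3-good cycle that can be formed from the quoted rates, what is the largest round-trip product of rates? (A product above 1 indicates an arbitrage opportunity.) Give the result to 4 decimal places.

barley→oil→wine→barley: 0.262 × 2.95 × 1.24 = 0.95840
wool→oil→sheep→wool: 1.41 × 2.97 × 0.213 = 0.89198
Maximum is barley→oil→wine→barley at 0.9584; no arbitrage — every cycle loses value.

0.9584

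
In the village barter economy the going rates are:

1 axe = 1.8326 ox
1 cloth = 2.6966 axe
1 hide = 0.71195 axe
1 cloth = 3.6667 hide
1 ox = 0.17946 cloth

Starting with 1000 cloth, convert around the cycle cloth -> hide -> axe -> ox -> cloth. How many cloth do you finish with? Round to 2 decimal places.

858.54

1000 cloth × 3.6667 = 3666.7 hide
3666.7 hide × 0.71195 = 2610.507065 axe
2610.507065 axe × 1.8326 = 4784.015247319 ox
4784.015247319 ox × 0.17946 = 858.53937628386774 cloth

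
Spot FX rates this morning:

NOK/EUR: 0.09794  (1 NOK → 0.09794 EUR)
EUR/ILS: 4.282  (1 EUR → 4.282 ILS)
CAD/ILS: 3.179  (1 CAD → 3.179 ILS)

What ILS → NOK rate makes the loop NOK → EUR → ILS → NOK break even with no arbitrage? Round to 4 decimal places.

2.3845

Known legs of the cycle: 0.09794 × 4.282 = 0.41937908
For no arbitrage the full-cycle product must be 1, so the missing rate is 1 / 0.41937908 ≈ 2.384478.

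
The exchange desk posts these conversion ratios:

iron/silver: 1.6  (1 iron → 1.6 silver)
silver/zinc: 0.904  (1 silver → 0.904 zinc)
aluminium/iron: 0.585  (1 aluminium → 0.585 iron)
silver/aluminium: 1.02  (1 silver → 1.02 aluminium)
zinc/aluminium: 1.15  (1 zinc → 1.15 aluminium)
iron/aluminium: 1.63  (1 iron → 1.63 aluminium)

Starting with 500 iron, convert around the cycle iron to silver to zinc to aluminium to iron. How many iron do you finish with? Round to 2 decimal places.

500 iron × 1.6 = 800 silver
800 silver × 0.904 = 723.2 zinc
723.2 zinc × 1.15 = 831.68 aluminium
831.68 aluminium × 0.585 = 486.5328 iron

486.53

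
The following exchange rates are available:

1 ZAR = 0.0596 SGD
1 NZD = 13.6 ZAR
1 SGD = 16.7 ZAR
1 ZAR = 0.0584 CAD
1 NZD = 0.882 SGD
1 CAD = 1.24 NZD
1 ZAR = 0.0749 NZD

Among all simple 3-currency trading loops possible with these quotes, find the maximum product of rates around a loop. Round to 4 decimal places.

NZD→SGD→ZAR→NZD: 0.882 × 16.7 × 0.0749 = 1.10323
NZD→ZAR→CAD→NZD: 13.6 × 0.0584 × 1.24 = 0.98486
Maximum is NZD→SGD→ZAR→NZD at 1.1032; arbitrage exists.

1.1032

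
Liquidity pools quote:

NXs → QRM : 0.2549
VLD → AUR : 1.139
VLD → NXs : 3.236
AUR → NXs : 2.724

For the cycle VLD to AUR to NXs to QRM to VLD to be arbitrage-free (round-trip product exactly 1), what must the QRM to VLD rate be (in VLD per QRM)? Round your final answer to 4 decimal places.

1.2644

Known legs of the cycle: 1.139 × 2.724 × 0.2549 = 0.7908619164
For no arbitrage the full-cycle product must be 1, so the missing rate is 1 / 0.7908619164 ≈ 1.264443.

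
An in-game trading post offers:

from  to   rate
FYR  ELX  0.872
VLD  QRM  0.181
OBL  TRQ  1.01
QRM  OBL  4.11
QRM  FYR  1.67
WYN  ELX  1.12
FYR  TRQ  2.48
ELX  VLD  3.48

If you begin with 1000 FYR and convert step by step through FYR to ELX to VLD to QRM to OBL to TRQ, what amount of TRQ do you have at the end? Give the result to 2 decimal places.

2280.01

1000 FYR × 0.872 = 872 ELX
872 ELX × 3.48 = 3034.56 VLD
3034.56 VLD × 0.181 = 549.25536 QRM
549.25536 QRM × 4.11 = 2257.4395296 OBL
2257.4395296 OBL × 1.01 = 2280.013924896 TRQ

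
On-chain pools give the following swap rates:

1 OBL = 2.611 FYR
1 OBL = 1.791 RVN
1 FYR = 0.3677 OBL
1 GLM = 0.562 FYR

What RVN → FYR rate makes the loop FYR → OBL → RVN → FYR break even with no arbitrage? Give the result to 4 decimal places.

Known legs of the cycle: 0.3677 × 1.791 = 0.6585507
For no arbitrage the full-cycle product must be 1, so the missing rate is 1 / 0.6585507 ≈ 1.518486.

1.5185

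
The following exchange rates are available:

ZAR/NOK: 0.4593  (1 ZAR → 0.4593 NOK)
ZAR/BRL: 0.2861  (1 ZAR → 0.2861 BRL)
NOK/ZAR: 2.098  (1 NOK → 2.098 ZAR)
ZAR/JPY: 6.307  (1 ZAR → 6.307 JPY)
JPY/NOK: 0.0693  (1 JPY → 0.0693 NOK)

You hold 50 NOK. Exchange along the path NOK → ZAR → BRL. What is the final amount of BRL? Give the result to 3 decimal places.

30.012

50 NOK × 2.098 = 104.9 ZAR
104.9 ZAR × 0.2861 = 30.01189 BRL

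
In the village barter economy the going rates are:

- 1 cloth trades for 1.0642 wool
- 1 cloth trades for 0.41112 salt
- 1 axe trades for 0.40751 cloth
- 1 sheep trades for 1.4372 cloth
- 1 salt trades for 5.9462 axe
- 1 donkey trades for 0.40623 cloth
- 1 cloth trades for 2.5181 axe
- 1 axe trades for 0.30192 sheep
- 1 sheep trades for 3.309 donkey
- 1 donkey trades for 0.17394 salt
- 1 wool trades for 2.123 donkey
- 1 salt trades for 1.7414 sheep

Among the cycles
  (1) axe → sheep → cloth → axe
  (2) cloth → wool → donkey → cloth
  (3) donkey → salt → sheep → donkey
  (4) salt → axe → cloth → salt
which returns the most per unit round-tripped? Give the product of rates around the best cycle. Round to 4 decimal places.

1.0927

(1) 0.30192 × 1.4372 × 2.5181 = 1.09265
(2) 1.0642 × 2.123 × 0.40623 = 0.91779
(3) 0.17394 × 1.7414 × 3.309 = 1.00229
(4) 5.9462 × 0.40751 × 0.41112 = 0.99620
Highest is cycle (1) at 1.0927 (>1, arbitrage).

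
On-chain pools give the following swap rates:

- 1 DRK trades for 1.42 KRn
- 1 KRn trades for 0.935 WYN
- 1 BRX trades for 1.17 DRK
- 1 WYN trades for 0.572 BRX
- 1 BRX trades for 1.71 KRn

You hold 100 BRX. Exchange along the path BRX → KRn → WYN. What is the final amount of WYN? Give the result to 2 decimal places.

100 BRX × 1.71 = 171 KRn
171 KRn × 0.935 = 159.885 WYN

159.89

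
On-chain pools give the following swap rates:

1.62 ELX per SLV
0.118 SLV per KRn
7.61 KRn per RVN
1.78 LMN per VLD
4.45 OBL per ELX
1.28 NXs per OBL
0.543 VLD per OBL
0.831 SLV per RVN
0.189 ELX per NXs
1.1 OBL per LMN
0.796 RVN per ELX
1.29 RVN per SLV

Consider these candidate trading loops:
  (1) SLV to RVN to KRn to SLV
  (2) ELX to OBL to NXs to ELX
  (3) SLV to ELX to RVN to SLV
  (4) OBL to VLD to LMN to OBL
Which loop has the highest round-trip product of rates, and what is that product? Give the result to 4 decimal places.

(1) 1.29 × 7.61 × 0.118 = 1.15839
(2) 4.45 × 1.28 × 0.189 = 1.07654
(3) 1.62 × 0.796 × 0.831 = 1.07159
(4) 0.543 × 1.78 × 1.1 = 1.06319
Highest is cycle (1) at 1.1584 (>1, arbitrage).

1.1584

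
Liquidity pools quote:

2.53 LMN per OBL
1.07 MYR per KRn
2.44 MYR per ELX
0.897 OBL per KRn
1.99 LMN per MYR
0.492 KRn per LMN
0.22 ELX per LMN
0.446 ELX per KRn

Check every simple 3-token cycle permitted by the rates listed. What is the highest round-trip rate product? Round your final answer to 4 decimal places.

1.1165

KRn→OBL→LMN→KRn: 0.897 × 2.53 × 0.492 = 1.11655
ELX→MYR→LMN→ELX: 2.44 × 1.99 × 0.22 = 1.06823
KRn→MYR→LMN→KRn: 1.07 × 1.99 × 0.492 = 1.04762
Maximum is KRn→OBL→LMN→KRn at 1.1165; arbitrage exists.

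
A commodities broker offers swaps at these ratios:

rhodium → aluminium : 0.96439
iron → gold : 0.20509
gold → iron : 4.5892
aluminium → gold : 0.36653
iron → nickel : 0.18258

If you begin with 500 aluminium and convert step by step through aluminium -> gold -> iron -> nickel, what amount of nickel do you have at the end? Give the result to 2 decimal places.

153.56

500 aluminium × 0.36653 = 183.265 gold
183.265 gold × 4.5892 = 841.039738 iron
841.039738 iron × 0.18258 = 153.55703536404 nickel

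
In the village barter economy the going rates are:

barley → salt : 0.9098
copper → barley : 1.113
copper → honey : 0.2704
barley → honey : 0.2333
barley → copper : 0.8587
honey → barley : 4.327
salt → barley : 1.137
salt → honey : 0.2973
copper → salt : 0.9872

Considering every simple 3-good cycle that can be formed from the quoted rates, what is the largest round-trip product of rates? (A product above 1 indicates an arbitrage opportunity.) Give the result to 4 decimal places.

barley→salt→honey→barley: 0.9098 × 0.2973 × 4.327 = 1.17038
copper→honey→barley→copper: 0.2704 × 4.327 × 0.8587 = 1.00470
copper→salt→barley→copper: 0.9872 × 1.137 × 0.8587 = 0.96384
Maximum is barley→salt→honey→barley at 1.1704; arbitrage exists.

1.1704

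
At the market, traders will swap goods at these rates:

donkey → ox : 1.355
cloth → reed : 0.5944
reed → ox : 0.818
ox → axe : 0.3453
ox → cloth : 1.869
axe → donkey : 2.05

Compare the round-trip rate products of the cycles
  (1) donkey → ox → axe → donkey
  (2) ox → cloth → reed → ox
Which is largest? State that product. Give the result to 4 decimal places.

(1) 1.355 × 0.3453 × 2.05 = 0.95916
(2) 1.869 × 0.5944 × 0.818 = 0.90874
Highest is cycle (1) at 0.9592 (≤1, no arbitrage).

0.9592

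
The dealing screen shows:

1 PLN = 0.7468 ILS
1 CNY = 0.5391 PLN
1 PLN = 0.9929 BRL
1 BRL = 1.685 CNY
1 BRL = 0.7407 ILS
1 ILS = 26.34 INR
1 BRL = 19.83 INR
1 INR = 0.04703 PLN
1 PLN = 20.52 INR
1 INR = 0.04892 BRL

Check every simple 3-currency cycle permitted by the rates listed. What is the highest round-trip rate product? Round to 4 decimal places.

INR→BRL→ILS→INR: 0.04892 × 0.7407 × 26.34 = 0.95443
INR→PLN→BRL→INR: 0.04703 × 0.9929 × 19.83 = 0.92598
INR→PLN→ILS→INR: 0.04703 × 0.7468 × 26.34 = 0.92511
BRL→CNY→PLN→BRL: 1.685 × 0.5391 × 0.9929 = 0.90193
Maximum is INR→BRL→ILS→INR at 0.9544; no arbitrage — every cycle loses value.

0.9544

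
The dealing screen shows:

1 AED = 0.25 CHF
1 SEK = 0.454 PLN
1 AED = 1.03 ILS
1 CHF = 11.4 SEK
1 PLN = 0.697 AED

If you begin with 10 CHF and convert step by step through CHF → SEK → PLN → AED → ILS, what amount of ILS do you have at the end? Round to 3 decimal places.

10 CHF × 11.4 = 114 SEK
114 SEK × 0.454 = 51.756 PLN
51.756 PLN × 0.697 = 36.073932 AED
36.073932 AED × 1.03 = 37.15614996 ILS

37.156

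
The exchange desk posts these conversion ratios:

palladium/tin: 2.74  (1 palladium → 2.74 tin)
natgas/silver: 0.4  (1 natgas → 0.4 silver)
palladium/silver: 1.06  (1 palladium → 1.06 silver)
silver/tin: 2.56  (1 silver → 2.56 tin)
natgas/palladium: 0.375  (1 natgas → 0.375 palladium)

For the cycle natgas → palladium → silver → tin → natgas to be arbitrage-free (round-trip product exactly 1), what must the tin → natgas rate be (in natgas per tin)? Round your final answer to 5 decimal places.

0.98270

Known legs of the cycle: 0.375 × 1.06 × 2.56 = 1.0176
For no arbitrage the full-cycle product must be 1, so the missing rate is 1 / 1.0176 ≈ 0.9827044.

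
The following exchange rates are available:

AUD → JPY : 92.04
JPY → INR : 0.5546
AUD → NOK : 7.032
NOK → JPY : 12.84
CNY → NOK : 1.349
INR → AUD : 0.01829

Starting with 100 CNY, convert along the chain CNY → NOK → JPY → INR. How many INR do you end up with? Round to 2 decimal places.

960.63

100 CNY × 1.349 = 134.9 NOK
134.9 NOK × 12.84 = 1732.116 JPY
1732.116 JPY × 0.5546 = 960.6315336 INR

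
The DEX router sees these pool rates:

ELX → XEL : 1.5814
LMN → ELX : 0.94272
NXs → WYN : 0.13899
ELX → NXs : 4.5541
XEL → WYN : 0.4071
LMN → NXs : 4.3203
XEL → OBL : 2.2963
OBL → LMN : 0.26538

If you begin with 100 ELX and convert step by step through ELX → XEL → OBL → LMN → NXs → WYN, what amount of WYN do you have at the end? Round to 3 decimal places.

57.868

100 ELX × 1.5814 = 158.14 XEL
158.14 XEL × 2.2963 = 363.136882 OBL
363.136882 OBL × 0.26538 = 96.36926574516 LMN
96.36926574516 LMN × 4.3203 = 416.344138798814748 NXs
416.344138798814748 NXs × 0.13899 = 57.86767185164726182452 WYN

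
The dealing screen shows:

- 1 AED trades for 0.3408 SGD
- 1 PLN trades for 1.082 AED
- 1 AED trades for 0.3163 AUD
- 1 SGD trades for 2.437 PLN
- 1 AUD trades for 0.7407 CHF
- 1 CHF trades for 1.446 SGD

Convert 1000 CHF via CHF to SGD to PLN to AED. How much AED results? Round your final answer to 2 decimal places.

1000 CHF × 1.446 = 1446 SGD
1446 SGD × 2.437 = 3523.902 PLN
3523.902 PLN × 1.082 = 3812.861964 AED

3812.86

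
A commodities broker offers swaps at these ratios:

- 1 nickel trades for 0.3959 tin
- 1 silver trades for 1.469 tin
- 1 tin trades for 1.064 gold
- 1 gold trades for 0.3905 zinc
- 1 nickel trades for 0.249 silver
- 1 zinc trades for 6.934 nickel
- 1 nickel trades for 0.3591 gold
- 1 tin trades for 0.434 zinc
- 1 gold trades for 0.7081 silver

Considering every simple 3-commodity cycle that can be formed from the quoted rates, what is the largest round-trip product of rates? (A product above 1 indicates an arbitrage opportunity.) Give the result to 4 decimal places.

tin→zinc→nickel→tin: 0.434 × 6.934 × 0.3959 = 1.19140
tin→gold→silver→tin: 1.064 × 0.7081 × 1.469 = 1.10677
nickel→gold→zinc→nickel: 0.3591 × 0.3905 × 6.934 = 0.97234
Maximum is tin→zinc→nickel→tin at 1.1914; arbitrage exists.

1.1914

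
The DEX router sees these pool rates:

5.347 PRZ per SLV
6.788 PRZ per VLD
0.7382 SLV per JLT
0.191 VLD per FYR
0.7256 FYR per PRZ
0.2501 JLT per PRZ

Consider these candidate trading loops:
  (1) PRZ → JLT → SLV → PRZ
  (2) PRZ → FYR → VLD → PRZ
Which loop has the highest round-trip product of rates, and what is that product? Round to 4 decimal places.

(1) 0.2501 × 0.7382 × 5.347 = 0.98718
(2) 0.7256 × 0.191 × 6.788 = 0.94075
Highest is cycle (1) at 0.9872 (≤1, no arbitrage).

0.9872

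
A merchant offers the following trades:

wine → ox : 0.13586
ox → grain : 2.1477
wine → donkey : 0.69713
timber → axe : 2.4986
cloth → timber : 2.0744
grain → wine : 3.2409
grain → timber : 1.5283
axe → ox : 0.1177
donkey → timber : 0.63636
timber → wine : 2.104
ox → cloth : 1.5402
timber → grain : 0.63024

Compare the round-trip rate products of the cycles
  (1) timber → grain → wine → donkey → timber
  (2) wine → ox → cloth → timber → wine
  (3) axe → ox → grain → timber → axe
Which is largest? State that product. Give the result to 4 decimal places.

0.9653

(1) 0.63024 × 3.2409 × 0.69713 × 0.63636 = 0.90613
(2) 0.13586 × 1.5402 × 2.0744 × 2.104 = 0.91329
(3) 0.1177 × 2.1477 × 1.5283 × 2.4986 = 0.96528
Highest is cycle (3) at 0.9653 (≤1, no arbitrage).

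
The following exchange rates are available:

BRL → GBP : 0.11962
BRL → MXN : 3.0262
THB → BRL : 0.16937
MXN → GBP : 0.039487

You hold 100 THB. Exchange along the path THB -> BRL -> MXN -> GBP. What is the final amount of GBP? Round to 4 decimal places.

2.0239

100 THB × 0.16937 = 16.937 BRL
16.937 BRL × 3.0262 = 51.2547494 MXN
51.2547494 MXN × 0.039487 = 2.0238962895578 GBP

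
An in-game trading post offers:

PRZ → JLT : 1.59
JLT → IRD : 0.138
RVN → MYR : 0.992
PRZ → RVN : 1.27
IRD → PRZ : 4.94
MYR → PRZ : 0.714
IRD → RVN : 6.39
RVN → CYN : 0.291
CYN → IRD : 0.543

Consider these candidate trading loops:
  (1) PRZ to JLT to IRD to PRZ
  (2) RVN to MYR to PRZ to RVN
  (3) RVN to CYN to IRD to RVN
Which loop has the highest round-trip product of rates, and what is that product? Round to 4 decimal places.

(1) 1.59 × 0.138 × 4.94 = 1.08393
(2) 0.992 × 0.714 × 1.27 = 0.89953
(3) 0.291 × 0.543 × 6.39 = 1.00970
Highest is cycle (1) at 1.0839 (>1, arbitrage).

1.0839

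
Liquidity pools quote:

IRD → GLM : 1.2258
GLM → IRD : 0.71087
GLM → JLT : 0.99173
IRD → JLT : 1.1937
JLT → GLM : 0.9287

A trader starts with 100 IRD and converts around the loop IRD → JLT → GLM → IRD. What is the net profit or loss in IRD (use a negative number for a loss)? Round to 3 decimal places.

100 IRD × 1.1937 = 119.37 JLT
119.37 JLT × 0.9287 = 110.858919 GLM
110.858919 GLM × 0.71087 = 78.80627974953 IRD
Net change: 78.80627974953 − 100 = -21.19372025047 IRD

-21.194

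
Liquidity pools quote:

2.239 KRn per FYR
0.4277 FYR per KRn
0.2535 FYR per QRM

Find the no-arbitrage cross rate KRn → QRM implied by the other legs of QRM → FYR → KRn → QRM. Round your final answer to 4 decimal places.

1.7618

Known legs of the cycle: 0.2535 × 2.239 = 0.5675865
For no arbitrage the full-cycle product must be 1, so the missing rate is 1 / 0.5675865 ≈ 1.761846.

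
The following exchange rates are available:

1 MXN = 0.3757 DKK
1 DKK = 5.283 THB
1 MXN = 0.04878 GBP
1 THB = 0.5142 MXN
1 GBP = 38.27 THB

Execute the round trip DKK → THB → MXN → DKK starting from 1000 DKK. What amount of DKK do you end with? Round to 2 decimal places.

1000 DKK × 5.283 = 5283 THB
5283 THB × 0.5142 = 2716.5186 MXN
2716.5186 MXN × 0.3757 = 1020.59603802 DKK

1020.60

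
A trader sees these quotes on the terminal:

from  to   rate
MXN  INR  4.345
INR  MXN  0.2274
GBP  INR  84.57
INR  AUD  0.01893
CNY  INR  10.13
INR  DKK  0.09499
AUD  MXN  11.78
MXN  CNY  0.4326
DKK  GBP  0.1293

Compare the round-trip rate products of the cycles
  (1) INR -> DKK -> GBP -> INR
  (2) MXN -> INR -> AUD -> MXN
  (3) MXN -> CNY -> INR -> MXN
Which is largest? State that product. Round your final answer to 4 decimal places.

(1) 0.09499 × 0.1293 × 84.57 = 1.03871
(2) 4.345 × 0.01893 × 11.78 = 0.96892
(3) 0.4326 × 10.13 × 0.2274 = 0.99652
Highest is cycle (1) at 1.0387 (>1, arbitrage).

1.0387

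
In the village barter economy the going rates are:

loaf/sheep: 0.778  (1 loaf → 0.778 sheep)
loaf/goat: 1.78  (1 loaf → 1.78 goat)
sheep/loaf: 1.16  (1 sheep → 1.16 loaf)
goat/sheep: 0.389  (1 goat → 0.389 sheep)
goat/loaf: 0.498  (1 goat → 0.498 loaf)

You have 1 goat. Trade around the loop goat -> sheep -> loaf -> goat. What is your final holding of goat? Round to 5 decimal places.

1 goat × 0.389 = 0.389 sheep
0.389 sheep × 1.16 = 0.45124 loaf
0.45124 loaf × 1.78 = 0.8032072 goat

0.80321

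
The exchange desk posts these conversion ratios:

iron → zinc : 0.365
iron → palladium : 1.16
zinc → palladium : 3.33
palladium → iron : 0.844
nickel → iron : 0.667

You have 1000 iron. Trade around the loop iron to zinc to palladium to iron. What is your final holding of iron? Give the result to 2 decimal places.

1025.84

1000 iron × 0.365 = 365 zinc
365 zinc × 3.33 = 1215.45 palladium
1215.45 palladium × 0.844 = 1025.8398 iron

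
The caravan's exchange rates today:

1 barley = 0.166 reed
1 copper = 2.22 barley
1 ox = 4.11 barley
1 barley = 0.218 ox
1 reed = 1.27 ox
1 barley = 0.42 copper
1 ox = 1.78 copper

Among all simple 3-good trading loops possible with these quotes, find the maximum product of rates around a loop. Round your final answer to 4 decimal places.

barley→reed→ox→barley: 0.166 × 1.27 × 4.11 = 0.86647
barley→ox→copper→barley: 0.218 × 1.78 × 2.22 = 0.86145
Maximum is barley→reed→ox→barley at 0.8665; no arbitrage — every cycle loses value.

0.8665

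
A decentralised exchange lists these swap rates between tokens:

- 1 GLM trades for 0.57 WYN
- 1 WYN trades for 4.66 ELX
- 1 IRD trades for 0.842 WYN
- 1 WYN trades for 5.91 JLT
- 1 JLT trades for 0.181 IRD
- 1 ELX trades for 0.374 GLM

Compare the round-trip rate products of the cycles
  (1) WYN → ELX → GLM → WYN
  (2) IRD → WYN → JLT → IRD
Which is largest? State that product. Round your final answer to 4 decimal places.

(1) 4.66 × 0.374 × 0.57 = 0.99342
(2) 0.842 × 5.91 × 0.181 = 0.90070
Highest is cycle (1) at 0.9934 (≤1, no arbitrage).

0.9934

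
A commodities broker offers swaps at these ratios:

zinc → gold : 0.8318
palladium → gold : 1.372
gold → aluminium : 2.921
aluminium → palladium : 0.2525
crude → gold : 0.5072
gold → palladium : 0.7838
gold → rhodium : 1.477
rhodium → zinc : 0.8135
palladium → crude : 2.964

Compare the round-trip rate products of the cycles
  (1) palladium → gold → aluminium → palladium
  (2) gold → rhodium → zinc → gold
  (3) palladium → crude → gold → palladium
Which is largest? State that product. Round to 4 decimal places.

1.1783

(1) 1.372 × 2.921 × 0.2525 = 1.01192
(2) 1.477 × 0.8135 × 0.8318 = 0.99944
(3) 2.964 × 0.5072 × 0.7838 = 1.17832
Highest is cycle (3) at 1.1783 (>1, arbitrage).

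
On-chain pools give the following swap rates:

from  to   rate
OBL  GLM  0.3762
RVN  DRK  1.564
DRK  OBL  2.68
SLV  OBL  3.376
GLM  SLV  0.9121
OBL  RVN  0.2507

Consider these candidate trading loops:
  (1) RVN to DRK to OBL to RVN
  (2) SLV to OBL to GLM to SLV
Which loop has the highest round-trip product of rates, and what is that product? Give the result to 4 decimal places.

(1) 1.564 × 2.68 × 0.2507 = 1.05081
(2) 3.376 × 0.3762 × 0.9121 = 1.15841
Highest is cycle (2) at 1.1584 (>1, arbitrage).

1.1584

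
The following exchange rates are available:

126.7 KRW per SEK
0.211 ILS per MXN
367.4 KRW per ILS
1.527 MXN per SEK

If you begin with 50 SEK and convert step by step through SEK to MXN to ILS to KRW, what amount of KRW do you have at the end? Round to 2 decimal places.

50 SEK × 1.527 = 76.35 MXN
76.35 MXN × 0.211 = 16.10985 ILS
16.10985 ILS × 367.4 = 5918.75889 KRW

5918.76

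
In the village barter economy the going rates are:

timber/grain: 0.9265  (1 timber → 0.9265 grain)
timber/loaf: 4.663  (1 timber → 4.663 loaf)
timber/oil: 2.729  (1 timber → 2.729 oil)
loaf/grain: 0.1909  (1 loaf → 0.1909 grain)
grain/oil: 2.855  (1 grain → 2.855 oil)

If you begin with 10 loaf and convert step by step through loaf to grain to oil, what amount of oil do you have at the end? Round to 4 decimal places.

10 loaf × 0.1909 = 1.909 grain
1.909 grain × 2.855 = 5.450195 oil

5.4502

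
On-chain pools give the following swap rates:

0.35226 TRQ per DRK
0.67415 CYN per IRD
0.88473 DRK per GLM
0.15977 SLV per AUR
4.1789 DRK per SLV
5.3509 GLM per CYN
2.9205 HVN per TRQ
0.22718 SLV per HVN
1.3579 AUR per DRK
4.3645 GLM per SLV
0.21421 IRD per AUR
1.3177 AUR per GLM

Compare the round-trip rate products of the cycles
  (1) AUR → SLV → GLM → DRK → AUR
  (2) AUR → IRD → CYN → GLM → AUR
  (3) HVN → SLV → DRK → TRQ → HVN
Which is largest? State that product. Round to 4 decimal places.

1.0182

(1) 0.15977 × 4.3645 × 0.88473 × 1.3579 = 0.83774
(2) 0.21421 × 0.67415 × 5.3509 × 1.3177 = 1.01822
(3) 0.22718 × 4.1789 × 0.35226 × 2.9205 = 0.97668
Highest is cycle (2) at 1.0182 (>1, arbitrage).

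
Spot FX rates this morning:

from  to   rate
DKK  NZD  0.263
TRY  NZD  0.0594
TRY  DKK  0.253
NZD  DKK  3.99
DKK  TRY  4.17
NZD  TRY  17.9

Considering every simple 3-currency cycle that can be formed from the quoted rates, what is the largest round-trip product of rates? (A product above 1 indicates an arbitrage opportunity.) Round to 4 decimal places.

1.1910

NZD→TRY→DKK→NZD: 17.9 × 0.253 × 0.263 = 1.19105
NZD→DKK→TRY→NZD: 3.99 × 4.17 × 0.0594 = 0.98832
Maximum is NZD→TRY→DKK→NZD at 1.1910; arbitrage exists.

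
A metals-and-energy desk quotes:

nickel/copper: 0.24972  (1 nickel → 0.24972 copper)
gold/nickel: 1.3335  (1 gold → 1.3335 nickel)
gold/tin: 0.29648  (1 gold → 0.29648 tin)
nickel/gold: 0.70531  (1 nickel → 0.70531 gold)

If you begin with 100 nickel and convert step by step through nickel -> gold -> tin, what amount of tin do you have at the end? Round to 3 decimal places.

20.911

100 nickel × 0.70531 = 70.531 gold
70.531 gold × 0.29648 = 20.91103088 tin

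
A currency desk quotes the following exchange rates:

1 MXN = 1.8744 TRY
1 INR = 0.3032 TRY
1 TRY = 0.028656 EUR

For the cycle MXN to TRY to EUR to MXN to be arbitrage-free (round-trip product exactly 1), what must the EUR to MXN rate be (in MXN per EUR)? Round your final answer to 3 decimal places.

Known legs of the cycle: 1.8744 × 0.028656 = 0.0537128064
For no arbitrage the full-cycle product must be 1, so the missing rate is 1 / 0.0537128064 ≈ 18.61753.

18.618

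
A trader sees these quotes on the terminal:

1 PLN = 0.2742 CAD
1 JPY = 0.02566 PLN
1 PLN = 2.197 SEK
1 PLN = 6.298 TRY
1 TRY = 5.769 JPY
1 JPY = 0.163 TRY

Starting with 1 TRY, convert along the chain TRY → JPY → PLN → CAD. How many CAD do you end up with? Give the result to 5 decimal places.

0.04059

1 TRY × 5.769 = 5.769 JPY
5.769 JPY × 0.02566 = 0.14803254 PLN
0.14803254 PLN × 0.2742 = 0.040590522468 CAD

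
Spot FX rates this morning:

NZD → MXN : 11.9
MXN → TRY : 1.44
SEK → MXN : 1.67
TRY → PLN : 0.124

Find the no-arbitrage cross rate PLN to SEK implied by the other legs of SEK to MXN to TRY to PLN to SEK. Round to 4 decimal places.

3.3535

Known legs of the cycle: 1.67 × 1.44 × 0.124 = 0.2981952
For no arbitrage the full-cycle product must be 1, so the missing rate is 1 / 0.2981952 ≈ 3.353508.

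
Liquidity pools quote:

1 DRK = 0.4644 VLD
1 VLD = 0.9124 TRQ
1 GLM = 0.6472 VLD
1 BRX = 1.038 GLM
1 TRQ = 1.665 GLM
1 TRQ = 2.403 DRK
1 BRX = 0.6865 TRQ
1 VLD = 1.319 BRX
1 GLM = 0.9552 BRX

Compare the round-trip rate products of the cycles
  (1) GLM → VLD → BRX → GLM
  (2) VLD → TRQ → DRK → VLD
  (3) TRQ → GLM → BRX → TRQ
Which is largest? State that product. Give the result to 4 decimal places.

(1) 0.6472 × 1.319 × 1.038 = 0.88610
(2) 0.9124 × 2.403 × 0.4644 = 1.01820
(3) 1.665 × 0.9552 × 0.6865 = 1.09182
Highest is cycle (3) at 1.0918 (>1, arbitrage).

1.0918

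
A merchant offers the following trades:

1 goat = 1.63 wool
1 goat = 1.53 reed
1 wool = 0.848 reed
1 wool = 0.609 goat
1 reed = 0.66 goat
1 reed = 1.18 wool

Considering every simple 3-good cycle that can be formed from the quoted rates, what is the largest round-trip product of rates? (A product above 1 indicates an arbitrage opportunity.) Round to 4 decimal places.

1.0995

goat→reed→wool→goat: 1.53 × 1.18 × 0.609 = 1.09949
goat→wool→reed→goat: 1.63 × 0.848 × 0.66 = 0.91228
Maximum is goat→reed→wool→goat at 1.0995; arbitrage exists.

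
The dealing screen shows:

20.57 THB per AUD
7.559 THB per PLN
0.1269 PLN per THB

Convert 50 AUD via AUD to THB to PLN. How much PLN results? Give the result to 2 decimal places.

130.52

50 AUD × 20.57 = 1028.5 THB
1028.5 THB × 0.1269 = 130.51665 PLN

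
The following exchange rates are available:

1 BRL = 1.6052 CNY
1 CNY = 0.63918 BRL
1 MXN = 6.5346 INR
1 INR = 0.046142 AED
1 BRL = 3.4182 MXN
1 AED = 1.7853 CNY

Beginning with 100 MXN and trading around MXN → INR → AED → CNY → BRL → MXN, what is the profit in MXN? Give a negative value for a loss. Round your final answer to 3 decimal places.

17.611

100 MXN × 6.5346 = 653.46 INR
653.46 INR × 0.046142 = 30.15195132 AED
30.15195132 AED × 1.7853 = 53.830278691596 CNY
53.830278691596 CNY × 0.63918 = 34.40723753409433128 BRL
34.40723753409433128 BRL × 3.4182 = 117.610819339041243181296 MXN
Net change: 117.610819339041243181296 − 100 = 17.610819339041243181296 MXN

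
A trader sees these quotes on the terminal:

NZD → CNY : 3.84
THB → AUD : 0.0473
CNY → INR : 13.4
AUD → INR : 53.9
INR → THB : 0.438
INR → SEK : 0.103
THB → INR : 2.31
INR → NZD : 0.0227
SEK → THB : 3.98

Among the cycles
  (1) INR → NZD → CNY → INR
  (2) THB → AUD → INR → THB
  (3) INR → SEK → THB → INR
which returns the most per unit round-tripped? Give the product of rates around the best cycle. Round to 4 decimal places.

(1) 0.0227 × 3.84 × 13.4 = 1.16805
(2) 0.0473 × 53.9 × 0.438 = 1.11667
(3) 0.103 × 3.98 × 2.31 = 0.94696
Highest is cycle (1) at 1.1681 (>1, arbitrage).

1.1681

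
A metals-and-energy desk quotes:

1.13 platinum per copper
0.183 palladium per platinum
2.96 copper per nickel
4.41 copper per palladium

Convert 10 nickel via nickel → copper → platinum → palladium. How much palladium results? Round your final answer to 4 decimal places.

10 nickel × 2.96 = 29.6 copper
29.6 copper × 1.13 = 33.448 platinum
33.448 platinum × 0.183 = 6.120984 palladium

6.1210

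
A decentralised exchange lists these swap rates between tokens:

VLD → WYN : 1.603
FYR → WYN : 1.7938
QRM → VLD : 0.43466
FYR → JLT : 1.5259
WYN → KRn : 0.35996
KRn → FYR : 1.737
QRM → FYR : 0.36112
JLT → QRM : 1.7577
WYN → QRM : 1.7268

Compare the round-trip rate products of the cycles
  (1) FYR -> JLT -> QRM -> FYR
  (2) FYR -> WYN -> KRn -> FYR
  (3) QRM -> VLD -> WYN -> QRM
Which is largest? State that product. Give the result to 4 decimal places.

1.2032

(1) 1.5259 × 1.7577 × 0.36112 = 0.96855
(2) 1.7938 × 0.35996 × 1.737 = 1.12157
(3) 0.43466 × 1.603 × 1.7268 = 1.20317
Highest is cycle (3) at 1.2032 (>1, arbitrage).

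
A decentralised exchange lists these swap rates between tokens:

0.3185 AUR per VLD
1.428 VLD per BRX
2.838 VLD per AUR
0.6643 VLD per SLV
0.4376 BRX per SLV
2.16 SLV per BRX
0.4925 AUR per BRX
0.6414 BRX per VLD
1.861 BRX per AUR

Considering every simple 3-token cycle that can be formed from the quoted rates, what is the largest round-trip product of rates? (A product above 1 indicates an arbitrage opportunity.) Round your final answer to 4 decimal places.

SLV→VLD→BRX→SLV: 0.6643 × 0.6414 × 2.16 = 0.92034
AUR→VLD→BRX→AUR: 2.838 × 0.6414 × 0.4925 = 0.89649
AUR→BRX→VLD→AUR: 1.861 × 1.428 × 0.3185 = 0.84642
Maximum is SLV→VLD→BRX→SLV at 0.9203; no arbitrage — every cycle loses value.

0.9203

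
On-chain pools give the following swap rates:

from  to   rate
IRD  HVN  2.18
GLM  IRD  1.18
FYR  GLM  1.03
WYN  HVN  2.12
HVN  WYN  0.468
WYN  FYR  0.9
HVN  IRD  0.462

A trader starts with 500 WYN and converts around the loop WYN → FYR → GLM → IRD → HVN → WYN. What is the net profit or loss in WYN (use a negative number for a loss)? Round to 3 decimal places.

500 WYN × 0.9 = 450 FYR
450 FYR × 1.03 = 463.5 GLM
463.5 GLM × 1.18 = 546.93 IRD
546.93 IRD × 2.18 = 1192.3074 HVN
1192.3074 HVN × 0.468 = 557.9998632 WYN
Net change: 557.9998632 − 500 = 57.9998632 WYN

58.000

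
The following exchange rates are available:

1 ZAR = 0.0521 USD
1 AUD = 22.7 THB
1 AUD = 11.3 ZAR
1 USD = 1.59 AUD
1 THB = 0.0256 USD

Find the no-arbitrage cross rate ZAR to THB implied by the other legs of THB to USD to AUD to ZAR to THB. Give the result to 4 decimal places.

2.1741

Known legs of the cycle: 0.0256 × 1.59 × 11.3 = 0.4599552
For no arbitrage the full-cycle product must be 1, so the missing rate is 1 / 0.4599552 ≈ 2.174125.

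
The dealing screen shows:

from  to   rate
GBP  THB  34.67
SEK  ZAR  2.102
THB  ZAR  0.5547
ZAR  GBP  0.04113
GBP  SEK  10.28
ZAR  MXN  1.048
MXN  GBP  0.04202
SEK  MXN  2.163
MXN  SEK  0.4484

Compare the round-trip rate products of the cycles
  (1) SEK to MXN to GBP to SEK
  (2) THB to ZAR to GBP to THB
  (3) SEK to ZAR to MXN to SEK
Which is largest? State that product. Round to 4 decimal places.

(1) 2.163 × 0.04202 × 10.28 = 0.93434
(2) 0.5547 × 0.04113 × 34.67 = 0.79099
(3) 2.102 × 1.048 × 0.4484 = 0.98778
Highest is cycle (3) at 0.9878 (≤1, no arbitrage).

0.9878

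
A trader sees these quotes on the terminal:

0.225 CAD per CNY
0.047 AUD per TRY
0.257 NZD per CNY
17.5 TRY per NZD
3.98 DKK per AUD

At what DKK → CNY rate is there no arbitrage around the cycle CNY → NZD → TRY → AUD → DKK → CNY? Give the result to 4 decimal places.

Known legs of the cycle: 0.257 × 17.5 × 0.047 × 3.98 = 0.84130235
For no arbitrage the full-cycle product must be 1, so the missing rate is 1 / 0.84130235 ≈ 1.188633.

1.1886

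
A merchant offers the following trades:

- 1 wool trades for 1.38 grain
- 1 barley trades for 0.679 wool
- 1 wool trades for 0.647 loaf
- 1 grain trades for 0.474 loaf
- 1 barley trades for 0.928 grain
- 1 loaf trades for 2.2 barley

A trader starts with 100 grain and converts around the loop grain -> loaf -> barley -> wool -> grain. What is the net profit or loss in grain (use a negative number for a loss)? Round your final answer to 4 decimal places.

100 grain × 0.474 = 47.4 loaf
47.4 loaf × 2.2 = 104.28 barley
104.28 barley × 0.679 = 70.80612 wool
70.80612 wool × 1.38 = 97.7124456 grain
Net change: 97.7124456 − 100 = -2.2875544 grain

-2.2876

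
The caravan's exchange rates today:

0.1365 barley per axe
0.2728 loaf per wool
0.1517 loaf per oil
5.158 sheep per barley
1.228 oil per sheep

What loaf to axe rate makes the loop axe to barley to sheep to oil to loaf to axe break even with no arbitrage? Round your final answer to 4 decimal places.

7.6243

Known legs of the cycle: 0.1365 × 5.158 × 1.228 × 0.1517 = 0.1311589516692
For no arbitrage the full-cycle product must be 1, so the missing rate is 1 / 0.1311589516692 ≈ 7.624337.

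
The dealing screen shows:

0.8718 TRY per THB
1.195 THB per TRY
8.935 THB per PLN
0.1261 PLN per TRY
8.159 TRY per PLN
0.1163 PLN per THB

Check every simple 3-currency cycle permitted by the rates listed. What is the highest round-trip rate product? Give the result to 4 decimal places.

TRY→THB→PLN→TRY: 1.195 × 0.1163 × 8.159 = 1.13393
TRY→PLN→THB→TRY: 0.1261 × 8.935 × 0.8718 = 0.98226
Maximum is TRY→THB→PLN→TRY at 1.1339; arbitrage exists.

1.1339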